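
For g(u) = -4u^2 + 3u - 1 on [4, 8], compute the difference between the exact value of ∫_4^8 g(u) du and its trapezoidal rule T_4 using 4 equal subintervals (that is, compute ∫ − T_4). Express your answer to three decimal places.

2.667

Exact integral: ∫_4^8 g(u) du ≈ -529.33333.
T_4 = -532.
Error ≈ -529.33333 − (-532) ≈ 2.667.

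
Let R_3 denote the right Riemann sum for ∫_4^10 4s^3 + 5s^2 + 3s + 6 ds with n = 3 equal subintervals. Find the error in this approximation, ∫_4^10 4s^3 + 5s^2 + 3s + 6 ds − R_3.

Exact integral: ∫_4^10 f(s) ds = 11466.
R_3 = 16004.
Error = 11466 − 16004 = -4538.

-4538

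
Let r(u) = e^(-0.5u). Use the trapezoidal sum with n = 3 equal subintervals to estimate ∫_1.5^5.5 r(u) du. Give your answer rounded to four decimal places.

Δu = (5.5 − 1.5)/3 = 4/3.
r(1.5) ≈ 0.4724, r(17/6) ≈ 0.2425, r(25/6) ≈ 0.1245, r(5.5) ≈ 0.0639.
T_3 = (Δu/2)·[r(u_0) + 2r(u_1) + 2r(u_2) + r(u_3)].
Sum ≈ 0.8469.

0.8469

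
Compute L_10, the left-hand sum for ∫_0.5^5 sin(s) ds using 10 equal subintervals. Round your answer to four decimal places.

0.9075

Δs = (5 − 0.5)/10 = 0.45.
Left endpoints: 0.5, 0.95, 1.4, 1.85, 2.3, 2.75, 3.2, 3.65, 4.1, 4.55.
f(0.5) ≈ 0.4794, f(0.95) ≈ 0.8134, f(1.4) ≈ 0.9854, f(1.85) ≈ 0.9613, f(2.3) ≈ 0.7457, f(2.75) ≈ 0.3817, f(3.2) ≈ -0.0584, f(3.65) ≈ -0.4868, f(4.1) ≈ -0.8183, f(4.55) ≈ -0.9868.
Sum = Δs · [f(0.5) + f(0.95) + f(1.4) + ...].
Sum ≈ 0.9075.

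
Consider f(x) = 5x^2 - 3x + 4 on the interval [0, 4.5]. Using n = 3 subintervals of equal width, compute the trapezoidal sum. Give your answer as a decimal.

Δx = (4.5 − 0)/3 = 1.5.
f(0) = 4, f(1.5) = 10.75, f(3) = 40, f(4.5) = 91.75.
T_3 = (Δx/2)·[f(x_0) + 2f(x_1) + 2f(x_2) + f(x_3)].
Sum = 147.9375.

147.9375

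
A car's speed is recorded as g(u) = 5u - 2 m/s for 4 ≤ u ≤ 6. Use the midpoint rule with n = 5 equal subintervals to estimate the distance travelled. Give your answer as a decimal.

46

Δu = (6 − 4)/5 = 0.4.
Midpoints: 4.2, 4.6, 5, 5.4, 5.8.
g(4.2) = 19, g(4.6) = 21, g(5) = 23, g(5.4) = 25, g(5.8) = 27.
Sum = Δu · [g(4.2) + g(4.6) + g(5) + g(5.4) + g(5.8)].
Sum = 46.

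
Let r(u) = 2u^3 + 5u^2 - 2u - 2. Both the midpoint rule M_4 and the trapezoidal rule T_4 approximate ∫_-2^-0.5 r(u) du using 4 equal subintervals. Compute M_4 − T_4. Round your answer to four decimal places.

0.1318

M_4 ≈ 5.950195.
T_4 ≈ 5.818359.
M_4 − T_4 ≈ 0.1318.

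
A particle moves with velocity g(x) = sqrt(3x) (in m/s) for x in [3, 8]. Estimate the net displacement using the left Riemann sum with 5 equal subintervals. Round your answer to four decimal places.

19.1623

Δx = (8 − 3)/5 = 1.
Left endpoints: 3, 4, 5, 6, 7.
g(3) ≈ 3.0000, g(4) ≈ 3.4641, g(5) ≈ 3.8730, g(6) ≈ 4.2426, g(7) ≈ 4.5826.
Sum = Δx · [g(3) + g(4) + g(5) + g(6) + g(7)].
Sum ≈ 19.1623.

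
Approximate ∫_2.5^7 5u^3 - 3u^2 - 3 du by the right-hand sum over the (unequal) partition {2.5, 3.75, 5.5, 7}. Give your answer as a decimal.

3912.32421875

Subinterval widths: 1.25, 1.75, 1.5.
Right endpoints: 3.75, 5.5, 7.
f(3.75) = 218.484375, f(5.5) = 738.125, f(7) = 1565.
Sum = Σ Δu_i · f(u_i).
Sum = 3912.32421875.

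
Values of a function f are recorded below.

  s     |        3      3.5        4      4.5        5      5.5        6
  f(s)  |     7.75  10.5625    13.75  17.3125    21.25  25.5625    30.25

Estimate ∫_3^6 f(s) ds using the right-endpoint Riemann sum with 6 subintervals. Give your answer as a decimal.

59.34375

Δs = 0.5.
Sum = 0.5·[10.5625 + 13.75 + 17.3125 + 21.25 + 25.5625 + 30.25] = 59.34375.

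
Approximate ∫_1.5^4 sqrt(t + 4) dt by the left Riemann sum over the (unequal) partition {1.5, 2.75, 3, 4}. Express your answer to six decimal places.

6.226780

Subinterval widths: 1.25, 0.25, 1.
Left endpoints: 1.5, 2.75, 3.
f(1.5) ≈ 2.345208, f(2.75) ≈ 2.598076, f(3) ≈ 2.645751.
Sum = Σ Δt_i · f(t_i).
Sum ≈ 6.226780.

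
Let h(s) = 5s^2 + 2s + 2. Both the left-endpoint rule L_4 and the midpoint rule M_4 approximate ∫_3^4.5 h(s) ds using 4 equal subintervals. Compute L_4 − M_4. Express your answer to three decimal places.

L_4 = 110.19140625.
M_4 ≈ 121.03711.
L_4 − M_4 ≈ -10.846.

-10.846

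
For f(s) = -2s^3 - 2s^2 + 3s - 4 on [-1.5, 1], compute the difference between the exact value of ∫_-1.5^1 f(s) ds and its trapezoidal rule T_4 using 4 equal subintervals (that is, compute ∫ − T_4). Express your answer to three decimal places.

0.081

Exact integral: ∫_-1.5^1 f(s) ds ≈ -12.76042.
T_4 ≈ -12.84180.
Error ≈ -12.76042 − (-12.84180) ≈ 0.081.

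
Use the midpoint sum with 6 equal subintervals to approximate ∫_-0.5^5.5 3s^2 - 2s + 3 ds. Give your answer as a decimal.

Δs = (5.5 − (-0.5))/6 = 1.
Midpoints: 0, 1, 2, 3, 4, 5.
f(0) = 3, f(1) = 4, f(2) = 11, f(3) = 24, f(4) = 43, f(5) = 68.
Sum = Δs · [f(0) + f(1) + f(2) + ...].
Sum = 153.

153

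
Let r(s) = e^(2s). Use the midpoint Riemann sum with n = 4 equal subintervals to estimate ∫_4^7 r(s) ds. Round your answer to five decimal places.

547062.62179

Δs = (7 − 4)/4 = 0.75.
Midpoints: 4.375, 5.125, 5.875, 6.625.
r(4.375) ≈ 6310.68811, r(5.125) ≈ 28282.54192, r(5.875) ≈ 126753.55901, r(6.625) ≈ 568070.04002.
Sum = Δs · [r(4.375) + r(5.125) + r(5.875) + r(6.625)].
Sum ≈ 547062.62179.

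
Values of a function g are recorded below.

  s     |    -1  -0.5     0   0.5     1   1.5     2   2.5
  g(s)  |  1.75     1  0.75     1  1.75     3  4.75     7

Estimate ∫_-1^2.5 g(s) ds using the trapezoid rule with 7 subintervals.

8.3125

Δs = 0.5.
T_7 = (0.5/2)·[1.75 + 2·1 + 2·0.75 + 2·1 + 2·1.75 + 2·3 + 2·4.75 + 7] = 8.3125.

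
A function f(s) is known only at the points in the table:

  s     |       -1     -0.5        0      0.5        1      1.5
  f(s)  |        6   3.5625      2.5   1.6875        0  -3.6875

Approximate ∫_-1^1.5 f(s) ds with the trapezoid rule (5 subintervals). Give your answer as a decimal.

Δs = 0.5.
T_5 = (0.5/2)·[6 + 2·3.5625 + 2·2.5 + 2·1.6875 + 2·0 + (-3.6875)] = 4.453125.

4.453125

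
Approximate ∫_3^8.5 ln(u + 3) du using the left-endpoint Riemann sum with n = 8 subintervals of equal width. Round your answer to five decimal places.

11.60966

Δu = (8.5 − 3)/8 = 0.6875.
Left endpoints: 3, 3.6875, 4.375, 5.0625, 5.75, 6.4375, 7.125, 7.8125.
f(3) ≈ 1.79176, f(3.6875) ≈ 1.90024, f(4.375) ≈ 1.99810, f(5.0625) ≈ 2.08722, f(5.75) ≈ 2.16905, f(6.4375) ≈ 2.24469, f(7.125) ≈ 2.31501, f(7.8125) ≈ 2.38070.
Sum = Δu · [f(3) + f(3.6875) + f(4.375) + ...].
Sum ≈ 11.60966.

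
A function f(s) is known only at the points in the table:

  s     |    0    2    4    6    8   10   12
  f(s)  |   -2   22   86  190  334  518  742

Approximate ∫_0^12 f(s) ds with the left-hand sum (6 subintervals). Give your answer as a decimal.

Δs = 2.
Sum = 2·[(-2) + 22 + 86 + 190 + 334 + 518] = 2296.

2296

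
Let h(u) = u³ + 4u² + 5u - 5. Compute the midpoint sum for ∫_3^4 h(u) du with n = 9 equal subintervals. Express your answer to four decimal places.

105.5684

Δu = (4 − 3)/9 = 1/9.
Midpoints: 55/18, 19/6, 59/18, 61/18, 3.5, 65/18, 67/18, 23/6, 71/18.
h(55/18) = 444115/5832, h(19/6) = 17863/216, h(59/18) = 522431/5832, h(61/18) = 564553/5832, h(3.5) = 104.375, h(65/18) = 654965/5832, h(67/18) = 703351/5832, h(23/6) = 27923/216, h(71/18) = 806723/5832.
Sum = Δu · [h(55/18) + h(19/6) + h(59/18) + ...].
Sum ≈ 105.5684.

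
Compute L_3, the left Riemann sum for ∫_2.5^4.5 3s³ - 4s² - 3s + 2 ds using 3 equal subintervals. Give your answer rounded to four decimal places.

109.8241

Δs = (4.5 − 2.5)/3 = 2/3.
Left endpoints: 2.5, 19/6, 23/6.
f(2.5) = 16.375, f(19/6) = 3431/72, f(23/6) = 2417/24.
Sum = Δs · [f(2.5) + f(19/6) + f(23/6)].
Sum ≈ 109.8241.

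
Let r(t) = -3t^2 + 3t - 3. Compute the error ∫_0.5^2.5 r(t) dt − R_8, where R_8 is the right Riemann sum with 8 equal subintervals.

Exact integral: ∫_0.5^2.5 r(t) dt = -12.5.
R_8 = -14.0625.
Error = -12.5 − (-14.0625) = 1.5625.

1.5625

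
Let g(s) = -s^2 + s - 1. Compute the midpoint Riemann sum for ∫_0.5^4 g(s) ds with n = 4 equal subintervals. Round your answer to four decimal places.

Δs = (4 − 0.5)/4 = 0.875.
Midpoints: 0.9375, 1.8125, 2.6875, 3.5625.
g(0.9375) = -0.94140625, g(1.8125) = -2.47265625, g(2.6875) = -5.53515625, g(3.5625) = -10.12890625.
Sum = Δs · [g(0.9375) + g(1.8125) + g(2.6875) + g(3.5625)].
Sum ≈ -16.6934.

-16.6934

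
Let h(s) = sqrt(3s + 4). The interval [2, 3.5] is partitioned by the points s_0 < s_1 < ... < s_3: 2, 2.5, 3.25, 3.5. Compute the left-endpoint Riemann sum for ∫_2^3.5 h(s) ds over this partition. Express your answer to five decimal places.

Subinterval widths: 0.5, 0.75, 0.25.
Left endpoints: 2, 2.5, 3.25.
h(2) ≈ 3.16228, h(2.5) ≈ 3.39116, h(3.25) ≈ 3.70810.
Sum = Σ Δs_i · h(s_i).
Sum ≈ 5.05154.

5.05154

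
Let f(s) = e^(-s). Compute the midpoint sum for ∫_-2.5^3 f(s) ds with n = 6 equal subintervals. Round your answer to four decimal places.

11.7181

Δs = (3 − (-2.5))/6 = 11/12.
Midpoints: -49/24, -1.125, -5/24, 17/24, 1.625, 61/24.
f(-49/24) ≈ 7.7034, f(-1.125) ≈ 3.0802, f(-5/24) ≈ 1.2316, f(17/24) ≈ 0.4925, f(1.625) ≈ 0.1969, f(61/24) ≈ 0.0787.
Sum = Δs · [f(-49/24) + f(-1.125) + f(-5/24) + ...].
Sum ≈ 11.7181.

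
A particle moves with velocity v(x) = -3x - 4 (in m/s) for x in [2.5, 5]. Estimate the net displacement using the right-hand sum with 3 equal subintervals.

-41.25

Δx = (5 − 2.5)/3 = 5/6.
Right endpoints: 10/3, 25/6, 5.
v(10/3) = -14, v(25/6) = -16.5, v(5) = -19.
Sum = Δx · [v(10/3) + v(25/6) + v(5)].
Sum = -41.25.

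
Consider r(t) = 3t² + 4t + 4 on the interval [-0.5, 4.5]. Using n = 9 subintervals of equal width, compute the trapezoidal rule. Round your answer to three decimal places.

Δt = (4.5 − (-0.5))/9 = 5/9.
r(-0.5) = 2.75, r(1/18) = 457/108, r(11/18) = 817/108, r(7/6) = 12.75, r(31/18) = 2137/108, r(41/18) = 3097/108, r(17/6) = 473/12, r(61/18) = 5617/108, r(71/18) = 7177/108, r(4.5) = 82.75.
T_9 = (Δt/2)·[r(t_0) + 2r(t_1) + ... + 2r(t_{8}) + r(t_9)].
Sum ≈ 152.022.

152.022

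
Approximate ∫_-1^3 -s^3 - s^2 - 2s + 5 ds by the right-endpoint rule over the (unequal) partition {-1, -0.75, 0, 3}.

-105.66015625

Subinterval widths: 0.25, 0.75, 3.
Right endpoints: -0.75, 0, 3.
f(-0.75) = 6.359375, f(0) = 5, f(3) = -37.
Sum = Σ Δs_i · f(s_i).
Sum = -105.66015625.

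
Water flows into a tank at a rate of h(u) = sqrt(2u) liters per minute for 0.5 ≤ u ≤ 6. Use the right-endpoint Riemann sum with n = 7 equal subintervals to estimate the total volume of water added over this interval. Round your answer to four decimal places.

14.4557

Δu = (6 − 0.5)/7 = 11/14.
Right endpoints: 9/7, 29/14, 20/7, 51/14, 31/7, 73/14, 6.
h(9/7) ≈ 1.6036, h(29/14) ≈ 2.0354, h(20/7) ≈ 2.3905, h(51/14) ≈ 2.6992, h(31/7) ≈ 2.9761, h(73/14) ≈ 3.2293, h(6) ≈ 3.4641.
Sum = Δu · [h(9/7) + h(29/14) + h(20/7) + ...].
Sum ≈ 14.4557.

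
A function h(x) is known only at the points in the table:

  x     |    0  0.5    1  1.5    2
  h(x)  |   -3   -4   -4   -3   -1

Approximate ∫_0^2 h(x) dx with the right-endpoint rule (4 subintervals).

Δx = 0.5.
Sum = 0.5·[(-4) + (-4) + (-3) + (-1)] = -6.

-6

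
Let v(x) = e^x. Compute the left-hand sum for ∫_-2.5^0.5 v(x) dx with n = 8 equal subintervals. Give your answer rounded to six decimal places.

1.291208

Δx = (0.5 − (-2.5))/8 = 0.375.
Left endpoints: -2.5, -2.125, -1.75, -1.375, -1, -0.625, -0.25, 0.125.
v(-2.5) ≈ 0.082085, v(-2.125) ≈ 0.119433, v(-1.75) ≈ 0.173774, v(-1.375) ≈ 0.252840, v(-1) ≈ 0.367879, v(-0.625) ≈ 0.535261, v(-0.25) ≈ 0.778801, v(0.125) ≈ 1.133148.
Sum = Δx · [v(-2.5) + v(-2.125) + v(-1.75) + ...].
Sum ≈ 1.291208.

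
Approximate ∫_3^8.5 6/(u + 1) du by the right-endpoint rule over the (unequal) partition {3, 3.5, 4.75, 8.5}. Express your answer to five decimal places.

4.33944

Subinterval widths: 0.5, 1.25, 3.75.
Right endpoints: 3.5, 4.75, 8.5.
f(3.5) = 4/3, f(4.75) = 24/23, f(8.5) = 12/19.
Sum = Σ Δu_i · f(u_i).
Sum ≈ 4.33944.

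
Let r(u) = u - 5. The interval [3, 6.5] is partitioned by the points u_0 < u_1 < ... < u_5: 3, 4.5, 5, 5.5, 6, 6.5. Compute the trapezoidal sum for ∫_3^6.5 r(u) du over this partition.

-0.875

Subinterval widths: 1.5, 0.5, 0.5, 0.5, 0.5.
r(3) = -2, r(4.5) = -0.5, r(5) = 0, r(5.5) = 0.5, r(6) = 1, r(6.5) = 1.5.
On each subinterval the trapezoid contributes (Δu_i/2)·[r(u_{i-1}) + r(u_i)].
Sum = -0.875.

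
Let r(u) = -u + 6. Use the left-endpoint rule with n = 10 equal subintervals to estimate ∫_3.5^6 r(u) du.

3.4375

Δu = (6 − 3.5)/10 = 0.25.
Left endpoints: 3.5, 3.75, 4, 4.25, 4.5, 4.75, 5, 5.25, 5.5, 5.75.
r(3.5) = 2.5, r(3.75) = 2.25, r(4) = 2, r(4.25) = 1.75, r(4.5) = 1.5, r(4.75) = 1.25, r(5) = 1, r(5.25) = 0.75, r(5.5) = 0.5, r(5.75) = 0.25.
Sum = Δu · [r(3.5) + r(3.75) + r(4) + ...].
Sum = 3.4375.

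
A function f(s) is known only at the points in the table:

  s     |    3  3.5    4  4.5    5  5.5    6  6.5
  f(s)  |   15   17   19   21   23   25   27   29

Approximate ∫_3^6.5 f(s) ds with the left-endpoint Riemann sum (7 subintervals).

73.5

Δs = 0.5.
Sum = 0.5·[15 + 17 + 19 + 21 + 23 + 25 + 27] = 73.5.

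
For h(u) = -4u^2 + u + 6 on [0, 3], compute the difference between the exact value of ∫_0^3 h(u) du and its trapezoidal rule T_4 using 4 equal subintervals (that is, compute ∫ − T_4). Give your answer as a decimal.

Exact integral: ∫_0^3 h(u) du = -13.5.
T_4 = -14.625.
Error = -13.5 − (-14.625) = 1.125.

1.125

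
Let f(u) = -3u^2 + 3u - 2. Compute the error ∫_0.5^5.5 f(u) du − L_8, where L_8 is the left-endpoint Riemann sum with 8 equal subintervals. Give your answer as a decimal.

Exact integral: ∫_0.5^5.5 f(u) du = -131.25.
L_8 = -108.7890625.
Error = -131.25 − (-108.7890625) = -22.4609375.

-22.4609375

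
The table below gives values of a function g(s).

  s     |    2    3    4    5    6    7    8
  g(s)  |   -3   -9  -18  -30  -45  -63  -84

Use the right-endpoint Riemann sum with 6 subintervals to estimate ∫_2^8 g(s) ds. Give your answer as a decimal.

Δs = 1.
Sum = 1·[(-9) + (-18) + (-30) + (-45) + (-63) + (-84)] = -249.

-249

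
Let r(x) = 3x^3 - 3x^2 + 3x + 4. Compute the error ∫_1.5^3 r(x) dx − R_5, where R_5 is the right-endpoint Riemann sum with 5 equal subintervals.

-8.656875

Exact integral: ∫_1.5^3 r(x) dx = 49.453125.
R_5 = 58.11.
Error = 49.453125 − 58.11 = -8.656875.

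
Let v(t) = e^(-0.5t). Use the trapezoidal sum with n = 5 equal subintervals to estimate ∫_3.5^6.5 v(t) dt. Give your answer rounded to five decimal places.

0.27202

Δt = (6.5 − 3.5)/5 = 0.6.
v(3.5) ≈ 0.17377, v(4.1) ≈ 0.12873, v(4.7) ≈ 0.09537, v(5.3) ≈ 0.07065, v(5.9) ≈ 0.05234, v(6.5) ≈ 0.03877.
T_5 = (Δt/2)·[v(t_0) + 2v(t_1) + ... + 2v(t_{4}) + v(t_5)].
Sum ≈ 0.27202.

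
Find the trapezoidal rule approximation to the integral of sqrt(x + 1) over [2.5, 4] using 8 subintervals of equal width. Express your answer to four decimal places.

Δx = (4 − 2.5)/8 = 0.1875.
f(2.5) ≈ 1.8708, f(2.6875) ≈ 1.9203, f(2.875) ≈ 1.9685, f(3.0625) ≈ 2.0156, f(3.25) ≈ 2.0616, f(3.4375) ≈ 2.1065, f(3.625) ≈ 2.1506, f(3.8125) ≈ 2.1937, f(4) ≈ 2.2361.
T_8 = (Δx/2)·[f(x_0) + 2f(x_1) + ... + 2f(x_{7}) + f(x_8)].
Sum ≈ 3.0882.

3.0882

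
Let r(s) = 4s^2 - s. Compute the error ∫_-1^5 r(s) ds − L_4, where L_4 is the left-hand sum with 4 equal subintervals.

58.5

Exact integral: ∫_-1^5 r(s) ds = 156.
L_4 = 97.5.
Error = 156 − 97.5 = 58.5.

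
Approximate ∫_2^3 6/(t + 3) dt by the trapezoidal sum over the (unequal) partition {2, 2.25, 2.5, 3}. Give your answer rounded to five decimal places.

1.09481

Subinterval widths: 0.25, 0.25, 0.5.
f(2) = 1.2, f(2.25) = 8/7, f(2.5) = 12/11, f(3) = 1.
On each subinterval the trapezoid contributes (Δt_i/2)·[f(t_{i-1}) + f(t_i)].
Sum ≈ 1.09481.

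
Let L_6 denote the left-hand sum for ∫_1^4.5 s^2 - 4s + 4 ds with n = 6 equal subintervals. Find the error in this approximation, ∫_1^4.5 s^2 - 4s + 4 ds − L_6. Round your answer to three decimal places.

1.333

Exact integral: ∫_1^4.5 f(s) ds ≈ 5.54167.
L_6 ≈ 4.20891.
Error ≈ 5.54167 − 4.20891 ≈ 1.333.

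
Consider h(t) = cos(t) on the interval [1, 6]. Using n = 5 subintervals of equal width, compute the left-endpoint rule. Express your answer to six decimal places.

-1.235818

Δt = (6 − 1)/5 = 1.
Left endpoints: 1, 2, 3, 4, 5.
h(1) ≈ 0.540302, h(2) ≈ -0.416147, h(3) ≈ -0.989992, h(4) ≈ -0.653644, h(5) ≈ 0.283662.
Sum = Δt · [h(1) + h(2) + h(3) + h(4) + h(5)].
Sum ≈ -1.235818.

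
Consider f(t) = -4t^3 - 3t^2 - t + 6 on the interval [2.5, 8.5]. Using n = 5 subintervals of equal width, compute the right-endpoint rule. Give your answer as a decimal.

Δt = (8.5 − 2.5)/5 = 1.2.
Right endpoints: 3.7, 4.9, 6.1, 7.3, 8.5.
f(3.7) = -241.382, f(4.9) = -541.526, f(6.1) = -1019.654, f(7.3) = -1717.238, f(8.5) = -2675.75.
Sum = Δt · [f(3.7) + f(4.9) + f(6.1) + f(7.3) + f(8.5)].
Sum = -7434.66.

-7434.66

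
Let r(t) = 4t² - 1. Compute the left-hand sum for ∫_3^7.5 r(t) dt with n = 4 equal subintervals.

419.484375

Δt = (7.5 − 3)/4 = 1.125.
Left endpoints: 3, 4.125, 5.25, 6.375.
r(3) = 35, r(4.125) = 67.0625, r(5.25) = 109.25, r(6.375) = 161.5625.
Sum = Δt · [r(3) + r(4.125) + r(5.25) + r(6.375)].
Sum = 419.484375.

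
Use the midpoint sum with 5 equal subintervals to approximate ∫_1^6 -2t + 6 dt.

-5

Δt = (6 − 1)/5 = 1.
Midpoints: 1.5, 2.5, 3.5, 4.5, 5.5.
f(1.5) = 3, f(2.5) = 1, f(3.5) = -1, f(4.5) = -3, f(5.5) = -5.
Sum = Δt · [f(1.5) + f(2.5) + f(3.5) + f(4.5) + f(5.5)].
Sum = -5.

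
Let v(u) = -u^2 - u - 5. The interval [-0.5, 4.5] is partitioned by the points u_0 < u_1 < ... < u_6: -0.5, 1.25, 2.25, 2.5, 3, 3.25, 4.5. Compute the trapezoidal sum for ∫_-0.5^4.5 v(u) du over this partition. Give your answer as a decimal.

Subinterval widths: 1.75, 1, 0.25, 0.5, 0.25, 1.25.
v(-0.5) = -4.75, v(1.25) = -7.8125, v(2.25) = -12.3125, v(2.5) = -13.75, v(3) = -17, v(3.25) = -18.8125, v(4.5) = -29.75.
On each subinterval the trapezoid contributes (Δu_i/2)·[v(u_{i-1}) + v(u_i)].
Sum = -66.828125.

-66.828125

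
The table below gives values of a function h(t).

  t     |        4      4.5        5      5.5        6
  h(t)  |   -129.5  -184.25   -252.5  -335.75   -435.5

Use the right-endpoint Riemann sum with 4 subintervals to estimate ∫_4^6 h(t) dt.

Δt = 0.5.
Sum = 0.5·[(-184.25) + (-252.5) + (-335.75) + (-435.5)] = -604.

-604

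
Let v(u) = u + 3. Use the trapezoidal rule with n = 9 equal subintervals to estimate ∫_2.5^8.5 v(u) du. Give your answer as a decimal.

Δu = (8.5 − 2.5)/9 = 2/3.
v(2.5) = 5.5, v(19/6) = 37/6, v(23/6) = 41/6, v(4.5) = 7.5, v(31/6) = 49/6, v(35/6) = 53/6, v(6.5) = 9.5, v(43/6) = 61/6, v(47/6) = 65/6, v(8.5) = 11.5.
T_9 = (Δu/2)·[v(u_0) + 2v(u_1) + ... + 2v(u_{8}) + v(u_9)].
Sum = 51.

51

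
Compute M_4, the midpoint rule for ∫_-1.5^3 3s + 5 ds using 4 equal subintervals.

32.625

Δs = (3 − (-1.5))/4 = 1.125.
Midpoints: -0.9375, 0.1875, 1.3125, 2.4375.
f(-0.9375) = 2.1875, f(0.1875) = 5.5625, f(1.3125) = 8.9375, f(2.4375) = 12.3125.
Sum = Δs · [f(-0.9375) + f(0.1875) + f(1.3125) + f(2.4375)].
Sum = 32.625.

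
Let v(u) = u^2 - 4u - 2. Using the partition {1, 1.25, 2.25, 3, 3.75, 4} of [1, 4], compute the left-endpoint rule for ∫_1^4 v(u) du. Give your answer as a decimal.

-15.625

Subinterval widths: 0.25, 1, 0.75, 0.75, 0.25.
Left endpoints: 1, 1.25, 2.25, 3, 3.75.
v(1) = -5, v(1.25) = -5.4375, v(2.25) = -5.9375, v(3) = -5, v(3.75) = -2.9375.
Sum = Σ Δu_i · v(u_i).
Sum = -15.625.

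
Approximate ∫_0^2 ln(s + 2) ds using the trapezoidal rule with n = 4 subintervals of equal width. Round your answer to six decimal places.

Δs = (2 − 0)/4 = 0.5.
f(0) ≈ 0.693147, f(0.5) ≈ 0.916291, f(1) ≈ 1.098612, f(1.5) ≈ 1.252763, f(2) ≈ 1.386294.
T_4 = (Δs/2)·[f(s_0) + 2f(s_1) + 2f(s_2) + 2f(s_3) + f(s_4)].
Sum ≈ 2.153693.

2.153693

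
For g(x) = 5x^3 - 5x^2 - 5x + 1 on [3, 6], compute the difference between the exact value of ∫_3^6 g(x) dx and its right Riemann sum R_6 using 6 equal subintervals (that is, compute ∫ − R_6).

Exact integral: ∫_3^6 g(x) dx = 1139.25.
R_6 = 1345.8125.
Error = 1139.25 − 1345.8125 = -206.5625.

-206.5625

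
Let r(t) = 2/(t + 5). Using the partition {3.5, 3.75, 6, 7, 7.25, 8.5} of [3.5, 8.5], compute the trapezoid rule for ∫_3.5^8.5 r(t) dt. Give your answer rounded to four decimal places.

0.9298

Subinterval widths: 0.25, 2.25, 1, 0.25, 1.25.
r(3.5) = 4/17, r(3.75) = 8/35, r(6) = 2/11, r(7) = 1/6, r(7.25) = 8/49, r(8.5) = 4/27.
On each subinterval the trapezoid contributes (Δt_i/2)·[r(t_{i-1}) + r(t_i)].
Sum ≈ 0.9298.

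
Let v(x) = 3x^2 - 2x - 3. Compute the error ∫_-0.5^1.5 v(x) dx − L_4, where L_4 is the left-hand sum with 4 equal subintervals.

Exact integral: ∫_-0.5^1.5 v(x) dx = -4.5.
L_4 = -4.75.
Error = -4.5 − (-4.75) = 0.25.

0.25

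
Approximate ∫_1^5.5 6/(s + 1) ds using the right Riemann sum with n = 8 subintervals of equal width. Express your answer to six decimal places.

Δs = (5.5 − 1)/8 = 0.5625.
Right endpoints: 1.5625, 2.125, 2.6875, 3.25, 3.8125, 4.375, 4.9375, 5.5.
f(1.5625) = 96/41, f(2.125) = 1.92, f(2.6875) = 96/59, f(3.25) = 24/17, f(3.8125) = 96/77, f(4.375) = 48/43, f(4.9375) = 96/95, f(5.5) = 12/13.
Sum = Δs · [f(1.5625) + f(2.125) + f(2.6875) + ...].
Sum ≈ 6.523303.

6.523303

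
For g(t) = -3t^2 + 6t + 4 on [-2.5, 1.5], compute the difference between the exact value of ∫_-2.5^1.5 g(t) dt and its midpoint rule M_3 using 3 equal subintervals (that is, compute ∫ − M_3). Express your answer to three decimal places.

-1.778

Exact integral: ∫_-2.5^1.5 g(t) dt = -15.
M_3 ≈ -13.22222.
Error ≈ -15 − (-13.22222) ≈ -1.778.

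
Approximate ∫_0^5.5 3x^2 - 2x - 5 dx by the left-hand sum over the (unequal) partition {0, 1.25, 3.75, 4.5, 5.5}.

55.734375

Subinterval widths: 1.25, 2.5, 0.75, 1.
Left endpoints: 0, 1.25, 3.75, 4.5.
f(0) = -5, f(1.25) = -2.8125, f(3.75) = 29.6875, f(4.5) = 46.75.
Sum = Σ Δx_i · f(x_i).
Sum = 55.734375.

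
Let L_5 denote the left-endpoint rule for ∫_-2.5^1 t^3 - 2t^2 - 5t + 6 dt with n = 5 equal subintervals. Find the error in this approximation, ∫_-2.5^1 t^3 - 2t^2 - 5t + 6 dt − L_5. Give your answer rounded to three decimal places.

Exact integral: ∫_-2.5^1 f(t) dt ≈ 13.52604.
L_5 = 8.9425.
Error ≈ 13.52604 − 8.9425 ≈ 4.584.

4.584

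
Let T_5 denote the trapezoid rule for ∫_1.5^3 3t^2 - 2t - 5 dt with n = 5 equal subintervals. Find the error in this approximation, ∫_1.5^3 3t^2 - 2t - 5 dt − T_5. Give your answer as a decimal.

Exact integral: ∫_1.5^3 f(t) dt = 9.375.
T_5 = 9.4425.
Error = 9.375 − 9.4425 = -0.0675.

-0.0675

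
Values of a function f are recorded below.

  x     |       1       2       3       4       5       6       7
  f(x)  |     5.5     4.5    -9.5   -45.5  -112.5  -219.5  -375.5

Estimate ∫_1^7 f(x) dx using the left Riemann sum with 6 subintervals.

Δx = 1.
Sum = 1·[5.5 + 4.5 + (-9.5) + (-45.5) + (-112.5) + (-219.5)] = -377.

-377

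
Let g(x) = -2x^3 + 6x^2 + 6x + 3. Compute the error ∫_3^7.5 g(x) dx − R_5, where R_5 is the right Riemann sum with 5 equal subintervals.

Exact integral: ∫_3^7.5 g(x) dx = -596.53125.
R_5 = -827.685.
Error = -596.53125 − (-827.685) = 231.15375.

231.15375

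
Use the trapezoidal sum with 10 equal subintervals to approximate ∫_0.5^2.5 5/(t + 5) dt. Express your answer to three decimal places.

Δt = (2.5 − 0.5)/10 = 0.2.
f(0.5) = 10/11, f(0.7) = 50/57, f(0.9) = 50/59, f(1.1) = 50/61, f(1.3) = 50/63, f(1.5) = 10/13, f(1.7) = 50/67, f(1.9) = 50/69, f(2.1) = 50/71, f(2.3) = 50/73, f(2.5) = 2/3.
T_10 = (Δt/2)·[f(t_0) + 2f(t_1) + ... + 2f(t_{9}) + f(t_10)].
Sum ≈ 1.551.

1.551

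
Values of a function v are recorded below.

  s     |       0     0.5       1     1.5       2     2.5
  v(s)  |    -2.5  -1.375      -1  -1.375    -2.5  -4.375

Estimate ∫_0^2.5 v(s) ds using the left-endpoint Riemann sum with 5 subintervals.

Δs = 0.5.
Sum = 0.5·[(-2.5) + (-1.375) + (-1) + (-1.375) + (-2.5)] = -4.375.

-4.375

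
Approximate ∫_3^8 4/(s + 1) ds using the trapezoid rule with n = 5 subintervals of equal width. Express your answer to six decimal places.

3.260317

Δs = (8 − 3)/5 = 1.
f(3) = 1, f(4) = 0.8, f(5) = 2/3, f(6) = 4/7, f(7) = 0.5, f(8) = 4/9.
T_5 = (Δs/2)·[f(s_0) + 2f(s_1) + ... + 2f(s_{4}) + f(s_5)].
Sum ≈ 3.260317.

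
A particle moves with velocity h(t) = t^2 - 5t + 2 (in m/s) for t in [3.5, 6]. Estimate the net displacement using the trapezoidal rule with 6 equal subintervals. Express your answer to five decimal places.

3.40567

Δt = (6 − 3.5)/6 = 5/12.
h(3.5) = -3.25, h(47/12) = -323/144, h(13/3) = -8/9, h(4.75) = 0.8125, h(31/6) = 103/36, h(67/12) = 757/144, h(6) = 8.
T_6 = (Δt/2)·[h(t_0) + 2h(t_1) + ... + 2h(t_{5}) + h(t_6)].
Sum ≈ 3.40567.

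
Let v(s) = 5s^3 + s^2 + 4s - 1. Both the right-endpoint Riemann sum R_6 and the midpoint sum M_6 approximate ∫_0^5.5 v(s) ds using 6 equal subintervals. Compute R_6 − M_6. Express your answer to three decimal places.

R_6 ≈ 1692.05367.
M_6 ≈ 1238.01483.
R_6 − M_6 ≈ 454.039.

454.039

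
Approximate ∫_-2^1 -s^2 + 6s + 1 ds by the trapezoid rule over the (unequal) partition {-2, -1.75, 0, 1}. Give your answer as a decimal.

Subinterval widths: 0.25, 1.75, 1.
f(-2) = -15, f(-1.75) = -12.5625, f(0) = 1, f(1) = 6.
On each subinterval the trapezoid contributes (Δs_i/2)·[f(s_{i-1}) + f(s_i)].
Sum = -10.0625.

-10.0625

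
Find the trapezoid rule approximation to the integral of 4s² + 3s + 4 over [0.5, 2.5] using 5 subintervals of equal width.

Δs = (2.5 − 0.5)/5 = 0.4.
f(0.5) = 6.5, f(0.9) = 9.94, f(1.3) = 14.66, f(1.7) = 20.66, f(2.1) = 27.94, f(2.5) = 36.5.
T_5 = (Δs/2)·[f(s_0) + 2f(s_1) + ... + 2f(s_{4}) + f(s_5)].
Sum = 37.88.

37.88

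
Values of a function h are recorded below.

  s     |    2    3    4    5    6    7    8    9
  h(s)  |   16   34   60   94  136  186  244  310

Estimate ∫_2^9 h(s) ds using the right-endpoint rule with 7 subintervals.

1064

Δs = 1.
Sum = 1·[34 + 60 + 94 + 136 + 186 + 244 + 310] = 1064.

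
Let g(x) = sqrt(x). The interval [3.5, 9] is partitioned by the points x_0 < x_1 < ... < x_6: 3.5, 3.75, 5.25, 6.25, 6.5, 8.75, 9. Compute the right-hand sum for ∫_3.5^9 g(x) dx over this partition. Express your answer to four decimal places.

14.4640

Subinterval widths: 0.25, 1.5, 1, 0.25, 2.25, 0.25.
Right endpoints: 3.75, 5.25, 6.25, 6.5, 8.75, 9.
g(3.75) ≈ 1.9365, g(5.25) ≈ 2.2913, g(6.25) ≈ 2.5000, g(6.5) ≈ 2.5495, g(8.75) ≈ 2.9580, g(9) ≈ 3.0000.
Sum = Σ Δx_i · g(x_i).
Sum ≈ 14.4640.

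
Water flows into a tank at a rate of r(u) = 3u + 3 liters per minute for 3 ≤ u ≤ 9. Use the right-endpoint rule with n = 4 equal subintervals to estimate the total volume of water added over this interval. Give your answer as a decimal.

Δu = (9 − 3)/4 = 1.5.
Right endpoints: 4.5, 6, 7.5, 9.
r(4.5) = 16.5, r(6) = 21, r(7.5) = 25.5, r(9) = 30.
Sum = Δu · [r(4.5) + r(6) + r(7.5) + r(9)].
Sum = 139.5.

139.5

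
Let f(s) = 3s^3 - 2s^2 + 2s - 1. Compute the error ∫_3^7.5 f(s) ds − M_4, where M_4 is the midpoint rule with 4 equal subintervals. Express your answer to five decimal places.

Exact integral: ∫_3^7.5 f(s) ds = 2091.796875.
M_4 ≈ 2070.3208008.
Error ≈ 2091.796875 − 2070.3208008 ≈ 21.47607.

21.47607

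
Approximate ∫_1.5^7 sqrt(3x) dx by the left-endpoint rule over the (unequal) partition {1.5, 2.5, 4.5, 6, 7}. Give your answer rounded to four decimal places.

Subinterval widths: 1, 2, 1.5, 1.
Left endpoints: 1.5, 2.5, 4.5, 6.
f(1.5) ≈ 2.1213, f(2.5) ≈ 2.7386, f(4.5) ≈ 3.6742, f(6) ≈ 4.2426.
Sum = Σ Δx_i · f(x_i).
Sum ≈ 17.3525.

17.3525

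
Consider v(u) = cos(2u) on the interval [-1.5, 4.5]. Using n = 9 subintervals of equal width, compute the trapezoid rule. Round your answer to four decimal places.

Δu = (4.5 − (-1.5))/9 = 2/3.
v(-1.5) ≈ -0.9900, v(-5/6) ≈ -0.0957, v(-1/6) ≈ 0.9450, v(0.5) ≈ 0.5403, v(7/6) ≈ -0.6908, v(11/6) ≈ -0.8653, v(2.5) ≈ 0.2837, v(19/6) ≈ 0.9987, v(23/6) ≈ 0.1862, v(4.5) ≈ -0.9111.
T_9 = (Δu/2)·[v(u_0) + 2v(u_1) + ... + 2v(u_{8}) + v(u_9)].
Sum ≈ 0.2344.

0.2344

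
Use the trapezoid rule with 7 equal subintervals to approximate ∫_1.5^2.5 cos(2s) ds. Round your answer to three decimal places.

Δs = (2.5 − 1.5)/7 = 1/7.
f(1.5) ≈ -0.990, f(23/14) ≈ -0.990, f(25/14) ≈ -0.909, f(27/14) ≈ -0.755, f(29/14) ≈ -0.539, f(31/14) ≈ -0.280, f(33/14) ≈ 0.002, f(2.5) ≈ 0.284.
T_7 = (Δs/2)·[f(s_0) + 2f(s_1) + ... + 2f(s_{6}) + f(s_7)].
Sum ≈ -0.546.

-0.546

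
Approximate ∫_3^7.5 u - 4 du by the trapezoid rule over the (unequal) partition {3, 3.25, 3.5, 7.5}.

5.625

Subinterval widths: 0.25, 0.25, 4.
f(3) = -1, f(3.25) = -0.75, f(3.5) = -0.5, f(7.5) = 3.5.
On each subinterval the trapezoid contributes (Δu_i/2)·[f(u_{i-1}) + f(u_i)].
Sum = 5.625.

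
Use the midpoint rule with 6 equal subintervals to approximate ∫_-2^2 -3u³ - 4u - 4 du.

Δu = (2 − (-2))/6 = 2/3.
Midpoints: -5/3, -1, -1/3, 1/3, 1, 5/3.
f(-5/3) = 149/9, f(-1) = 3, f(-1/3) = -23/9, f(1/3) = -49/9, f(1) = -11, f(5/3) = -221/9.
Sum = Δu · [f(-5/3) + f(-1) + f(-1/3) + ...].
Sum = -16.

-16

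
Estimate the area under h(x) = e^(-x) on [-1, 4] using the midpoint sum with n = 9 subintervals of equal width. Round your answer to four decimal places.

2.6656

Δx = (4 − (-1))/9 = 5/9.
Midpoints: -13/18, -1/6, 7/18, 17/18, 1.5, 37/18, 47/18, 19/6, 67/18.
h(-13/18) ≈ 2.0590, h(-1/6) ≈ 1.1814, h(7/18) ≈ 0.6778, h(17/18) ≈ 0.3889, h(1.5) ≈ 0.2231, h(37/18) ≈ 0.1280, h(47/18) ≈ 0.0735, h(19/6) ≈ 0.0421, h(67/18) ≈ 0.0242.
Sum = Δx · [h(-13/18) + h(-1/6) + h(7/18) + ...].
Sum ≈ 2.6656.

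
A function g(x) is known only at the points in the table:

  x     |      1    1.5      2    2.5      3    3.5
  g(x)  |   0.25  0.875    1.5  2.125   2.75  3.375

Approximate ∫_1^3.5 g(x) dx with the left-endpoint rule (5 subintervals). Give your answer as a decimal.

Δx = 0.5.
Sum = 0.5·[0.25 + 0.875 + 1.5 + 2.125 + 2.75] = 3.75.

3.75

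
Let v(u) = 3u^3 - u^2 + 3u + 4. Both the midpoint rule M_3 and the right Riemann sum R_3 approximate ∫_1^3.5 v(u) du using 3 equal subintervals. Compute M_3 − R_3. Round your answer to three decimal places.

M_3 ≈ 121.92853.
R_3 ≈ 181.06481.
M_3 − R_3 ≈ -59.136.

-59.136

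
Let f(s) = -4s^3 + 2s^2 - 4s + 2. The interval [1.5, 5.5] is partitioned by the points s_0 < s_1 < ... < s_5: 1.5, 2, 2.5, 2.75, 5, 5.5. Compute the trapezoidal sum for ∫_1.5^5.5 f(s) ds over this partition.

Subinterval widths: 0.5, 0.5, 0.25, 2.25, 0.5.
f(1.5) = -13, f(2) = -30, f(2.5) = -58, f(2.75) = -77.0625, f(5) = -468, f(5.5) = -625.
On each subinterval the trapezoid contributes (Δs_i/2)·[f(s_{i-1}) + f(s_i)].
Sum = -936.078125.

-936.078125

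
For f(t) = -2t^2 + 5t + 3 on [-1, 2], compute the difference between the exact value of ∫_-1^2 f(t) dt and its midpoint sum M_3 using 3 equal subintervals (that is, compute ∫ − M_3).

-0.5

Exact integral: ∫_-1^2 f(t) dt = 10.5.
M_3 = 11.
Error = 10.5 − 11 = -0.5.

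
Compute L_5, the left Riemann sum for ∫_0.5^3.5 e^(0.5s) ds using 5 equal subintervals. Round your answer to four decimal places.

7.6669

Δs = (3.5 − 0.5)/5 = 0.6.
Left endpoints: 0.5, 1.1, 1.7, 2.3, 2.9.
f(0.5) ≈ 1.2840, f(1.1) ≈ 1.7333, f(1.7) ≈ 2.3396, f(2.3) ≈ 3.1582, f(2.9) ≈ 4.2631.
Sum = Δs · [f(0.5) + f(1.1) + f(1.7) + f(2.3) + f(2.9)].
Sum ≈ 7.6669.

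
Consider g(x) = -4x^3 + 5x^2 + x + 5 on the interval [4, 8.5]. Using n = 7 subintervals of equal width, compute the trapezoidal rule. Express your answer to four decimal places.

Δx = (8.5 − 4)/7 = 9/14.
g(4) = -167, g(65/14) = -388145/1372, g(37/7) = -151169/343, g(83/14) = -887465/1372, g(46/7) = -311315/343, g(101/14) = -1686809/1372, g(55/7) = -555215/343, g(8.5) = -2081.75.
T_7 = (Δx/2)·[g(x_0) + 2g(x_1) + ... + 2g(x_{6}) + g(x_7)].
Sum ≈ -4018.2589.

-4018.2589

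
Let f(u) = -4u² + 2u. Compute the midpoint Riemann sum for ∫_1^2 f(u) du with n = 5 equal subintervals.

Δu = (2 − 1)/5 = 0.2.
Midpoints: 1.1, 1.3, 1.5, 1.7, 1.9.
f(1.1) = -2.64, f(1.3) = -4.16, f(1.5) = -6, f(1.7) = -8.16, f(1.9) = -10.64.
Sum = Δu · [f(1.1) + f(1.3) + f(1.5) + f(1.7) + f(1.9)].
Sum = -6.32.

-6.32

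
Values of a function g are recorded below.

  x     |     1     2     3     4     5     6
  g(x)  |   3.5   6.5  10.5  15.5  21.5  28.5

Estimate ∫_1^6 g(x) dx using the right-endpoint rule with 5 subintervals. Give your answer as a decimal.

Δx = 1.
Sum = 1·[6.5 + 10.5 + 15.5 + 21.5 + 28.5] = 82.5.

82.5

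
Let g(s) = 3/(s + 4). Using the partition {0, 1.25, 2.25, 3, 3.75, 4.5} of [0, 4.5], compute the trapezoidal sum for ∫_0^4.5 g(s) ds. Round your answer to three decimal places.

2.276

Subinterval widths: 1.25, 1, 0.75, 0.75, 0.75.
g(0) = 0.75, g(1.25) = 4/7, g(2.25) = 0.48, g(3) = 3/7, g(3.75) = 12/31, g(4.5) = 6/17.
On each subinterval the trapezoid contributes (Δs_i/2)·[g(s_{i-1}) + g(s_i)].
Sum ≈ 2.276.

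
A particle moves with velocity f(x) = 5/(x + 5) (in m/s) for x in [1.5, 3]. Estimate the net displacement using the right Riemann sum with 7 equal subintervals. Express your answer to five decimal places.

Δx = (3 − 1.5)/7 = 3/14.
Right endpoints: 12/7, 27/14, 15/7, 33/14, 18/7, 39/14, 3.
f(12/7) = 35/47, f(27/14) = 70/97, f(15/7) = 0.7, f(33/14) = 70/103, f(18/7) = 35/53, f(39/14) = 70/109, f(3) = 0.625.
Sum = Δx · [f(12/7) + f(27/14) + f(15/7) + ...].
Sum ≈ 1.02290.

1.02290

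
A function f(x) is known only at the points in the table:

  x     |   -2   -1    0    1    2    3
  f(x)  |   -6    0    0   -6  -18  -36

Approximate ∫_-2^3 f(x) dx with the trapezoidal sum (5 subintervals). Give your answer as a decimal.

Δx = 1.
T_5 = (1/2)·[(-6) + 2·0 + 2·0 + 2·(-6) + 2·(-18) + (-36)] = -45.

-45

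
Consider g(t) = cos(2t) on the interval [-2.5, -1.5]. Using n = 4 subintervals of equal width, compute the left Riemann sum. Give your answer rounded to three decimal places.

-0.379

Δt = (-1.5 − (-2.5))/4 = 0.25.
Left endpoints: -2.5, -2.25, -2, -1.75.
g(-2.5) ≈ 0.284, g(-2.25) ≈ -0.211, g(-2) ≈ -0.654, g(-1.75) ≈ -0.936.
Sum = Δt · [g(-2.5) + g(-2.25) + g(-2) + g(-1.75)].
Sum ≈ -0.379.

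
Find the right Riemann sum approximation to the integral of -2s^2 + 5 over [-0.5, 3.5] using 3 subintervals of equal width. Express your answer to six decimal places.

-27.037037

Δs = (3.5 − (-0.5))/3 = 4/3.
Right endpoints: 5/6, 13/6, 3.5.
f(5/6) = 65/18, f(13/6) = -79/18, f(3.5) = -19.5.
Sum = Δs · [f(5/6) + f(13/6) + f(3.5)].
Sum ≈ -27.037037.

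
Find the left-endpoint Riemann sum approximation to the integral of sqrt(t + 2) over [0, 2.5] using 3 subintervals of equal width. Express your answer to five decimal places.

4.17693

Δt = (2.5 − 0)/3 = 5/6.
Left endpoints: 0, 5/6, 5/3.
f(0) ≈ 1.41421, f(5/6) ≈ 1.68325, f(5/3) ≈ 1.91485.
Sum = Δt · [f(0) + f(5/6) + f(5/3)].
Sum ≈ 4.17693.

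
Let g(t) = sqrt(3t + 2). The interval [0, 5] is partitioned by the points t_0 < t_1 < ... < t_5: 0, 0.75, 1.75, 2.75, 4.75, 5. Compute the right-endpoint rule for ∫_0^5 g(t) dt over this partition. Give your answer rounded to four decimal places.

Subinterval widths: 0.75, 1, 1, 2, 0.25.
Right endpoints: 0.75, 1.75, 2.75, 4.75, 5.
g(0.75) ≈ 2.0616, g(1.75) ≈ 2.6926, g(2.75) ≈ 3.2016, g(4.75) ≈ 4.0311, g(5) ≈ 4.1231.
Sum = Σ Δt_i · g(t_i).
Sum ≈ 16.5333.

16.5333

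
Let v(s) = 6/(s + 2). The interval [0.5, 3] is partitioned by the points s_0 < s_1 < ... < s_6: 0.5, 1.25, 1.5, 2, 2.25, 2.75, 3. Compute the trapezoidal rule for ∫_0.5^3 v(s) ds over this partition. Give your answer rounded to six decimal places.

Subinterval widths: 0.75, 0.25, 0.5, 0.25, 0.5, 0.25.
v(0.5) = 2.4, v(1.25) = 24/13, v(1.5) = 12/7, v(2) = 1.5, v(2.25) = 24/17, v(2.75) = 24/19, v(3) = 1.2.
On each subinterval the trapezoid contributes (Δs_i/2)·[v(s_{i-1}) + v(s_i)].
Sum ≈ 4.181530.

4.181530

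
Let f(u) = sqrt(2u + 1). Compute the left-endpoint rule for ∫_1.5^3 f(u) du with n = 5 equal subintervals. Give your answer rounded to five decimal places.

3.40898

Δu = (3 − 1.5)/5 = 0.3.
Left endpoints: 1.5, 1.8, 2.1, 2.4, 2.7.
f(1.5) ≈ 2.00000, f(1.8) ≈ 2.14476, f(2.1) ≈ 2.28035, f(2.4) ≈ 2.40832, f(2.7) ≈ 2.52982.
Sum = Δu · [f(1.5) + f(1.8) + f(2.1) + f(2.4) + f(2.7)].
Sum ≈ 3.40898.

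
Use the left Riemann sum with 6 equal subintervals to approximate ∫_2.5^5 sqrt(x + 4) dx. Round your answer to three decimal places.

6.858

Δx = (5 − 2.5)/6 = 5/12.
Left endpoints: 2.5, 35/12, 10/3, 3.75, 25/6, 55/12.
f(2.5) ≈ 2.550, f(35/12) ≈ 2.630, f(10/3) ≈ 2.708, f(3.75) ≈ 2.784, f(25/6) ≈ 2.858, f(55/12) ≈ 2.930.
Sum = Δx · [f(2.5) + f(35/12) + f(10/3) + ...].
Sum ≈ 6.858.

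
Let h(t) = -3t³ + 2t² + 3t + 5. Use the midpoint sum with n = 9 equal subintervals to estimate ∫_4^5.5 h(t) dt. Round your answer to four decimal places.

Δt = (5.5 − 4)/9 = 1/6.
Midpoints: 49/12, 4.25, 53/12, 55/12, 4.75, 59/12, 61/12, 5.25, 65/12.
h(49/12) = -88505/576, h(4.25) = -176.421875, h(53/12) = -201.203125, h(55/12) = -131375/576, h(4.75) = -257.140625, h(59/12) = -55385/192, h(61/12) = -185549/576, h(5.25) = -358.234375, h(65/12) = -76195/192.
Sum = Δt · [h(49/12) + h(4.25) + h(53/12) + ...].
Sum ≈ -397.0304.

-397.0304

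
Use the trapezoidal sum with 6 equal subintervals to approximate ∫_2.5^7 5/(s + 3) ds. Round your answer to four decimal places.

2.9946

Δs = (7 − 2.5)/6 = 0.75.
f(2.5) = 10/11, f(3.25) = 0.8, f(4) = 5/7, f(4.75) = 20/31, f(5.5) = 10/17, f(6.25) = 20/37, f(7) = 0.5.
T_6 = (Δs/2)·[f(s_0) + 2f(s_1) + ... + 2f(s_{5}) + f(s_6)].
Sum ≈ 2.9946.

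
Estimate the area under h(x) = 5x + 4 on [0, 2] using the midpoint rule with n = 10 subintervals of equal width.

18

Δx = (2 − 0)/10 = 0.2.
Midpoints: 0.1, 0.3, 0.5, 0.7, 0.9, 1.1, 1.3, 1.5, 1.7, 1.9.
h(0.1) = 4.5, h(0.3) = 5.5, h(0.5) = 6.5, h(0.7) = 7.5, h(0.9) = 8.5, h(1.1) = 9.5, h(1.3) = 10.5, h(1.5) = 11.5, h(1.7) = 12.5, h(1.9) = 13.5.
Sum = Δx · [h(0.1) + h(0.3) + h(0.5) + ...].
Sum = 18.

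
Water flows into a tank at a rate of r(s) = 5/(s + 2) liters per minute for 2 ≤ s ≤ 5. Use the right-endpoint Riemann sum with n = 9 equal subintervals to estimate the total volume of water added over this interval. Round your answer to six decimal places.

2.710740

Δs = (5 − 2)/9 = 1/3.
Right endpoints: 7/3, 8/3, 3, 10/3, 11/3, 4, 13/3, 14/3, 5.
r(7/3) = 15/13, r(8/3) = 15/14, r(3) = 1, r(10/3) = 0.9375, r(11/3) = 15/17, r(4) = 5/6, r(13/3) = 15/19, r(14/3) = 0.75, r(5) = 5/7.
Sum = Δs · [r(7/3) + r(8/3) + r(3) + ...].
Sum ≈ 2.710740.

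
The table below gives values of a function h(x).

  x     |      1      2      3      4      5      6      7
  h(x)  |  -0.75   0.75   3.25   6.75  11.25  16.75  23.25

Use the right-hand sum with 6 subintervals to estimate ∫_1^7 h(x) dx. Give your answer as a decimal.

Δx = 1.
Sum = 1·[0.75 + 3.25 + 6.75 + 11.25 + 16.75 + 23.25] = 62.

62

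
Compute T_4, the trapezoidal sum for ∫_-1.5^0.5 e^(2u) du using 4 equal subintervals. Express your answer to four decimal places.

1.4436

Δu = (0.5 − (-1.5))/4 = 0.5.
f(-1.5) ≈ 0.0498, f(-1) ≈ 0.1353, f(-0.5) ≈ 0.3679, f(0) ≈ 1.0000, f(0.5) ≈ 2.7183.
T_4 = (Δu/2)·[f(u_0) + 2f(u_1) + 2f(u_2) + 2f(u_3) + f(u_4)].
Sum ≈ 1.4436.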